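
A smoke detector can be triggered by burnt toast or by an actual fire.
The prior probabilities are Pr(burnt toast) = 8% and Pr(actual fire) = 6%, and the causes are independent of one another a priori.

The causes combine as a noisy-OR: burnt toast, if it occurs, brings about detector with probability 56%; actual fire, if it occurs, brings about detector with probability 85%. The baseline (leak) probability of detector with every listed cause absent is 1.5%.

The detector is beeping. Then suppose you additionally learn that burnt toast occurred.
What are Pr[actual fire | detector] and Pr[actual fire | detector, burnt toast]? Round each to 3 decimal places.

Under noisy-OR, P(detector | causes) = 1 − (1−0.015)·∏(1−qᵢ) over the active causes.
By total probability over the 4 (burnt toast, actual fire) configurations:
  P(detector) = 0.015·0.92·0.94 + 0.85225·0.92·0.06 + 0.5666·0.08·0.94 + 0.93499·0.08·0.06
        = 0.012972 + 0.047044 + 0.042608 + 0.004488 = 0.107112
Configurations with actual fire contribute 0.051532, so
  P(actual fire | detector) = 0.051532 / 0.107112 ≈ 0.481

Now condition on the additional information:
P(detector | burnt toast) = 0.5666×0.94 + 0.93499×0.06 = 0.532604 + 0.056099 = 0.588703
Restricting to configurations with actual fire present: 0.93499×0.06 = 0.056099.
So P(actual fire | detector, burnt toast) = 0.056099/0.588703 ≈ 0.095.
Conditioning on burnt toast lowers the posterior on actual fire: the classic explaining-away effect in a common-effect structure.

Pr[actual fire | detector] ≈ 0.481; Pr[actual fire | detector, burnt toast] ≈ 0.095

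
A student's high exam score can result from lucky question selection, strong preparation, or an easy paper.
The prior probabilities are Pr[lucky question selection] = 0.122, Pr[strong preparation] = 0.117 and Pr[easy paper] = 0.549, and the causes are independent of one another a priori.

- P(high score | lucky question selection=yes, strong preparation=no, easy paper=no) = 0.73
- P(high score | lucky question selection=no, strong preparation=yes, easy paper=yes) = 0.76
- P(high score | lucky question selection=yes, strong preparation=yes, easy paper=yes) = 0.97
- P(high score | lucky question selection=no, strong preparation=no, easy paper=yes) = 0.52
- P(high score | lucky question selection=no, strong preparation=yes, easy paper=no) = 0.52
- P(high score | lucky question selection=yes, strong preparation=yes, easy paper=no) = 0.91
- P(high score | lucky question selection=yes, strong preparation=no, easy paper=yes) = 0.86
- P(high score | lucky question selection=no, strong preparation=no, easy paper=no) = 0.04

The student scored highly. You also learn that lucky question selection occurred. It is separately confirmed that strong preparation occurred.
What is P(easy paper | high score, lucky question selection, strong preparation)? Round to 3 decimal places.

For the numerator, keep only easy paper=true terms: 0.97·0.549 = 0.532530
Denominator P(high score | lucky question selection, strong preparation): 0.91·0.451 + 0.97·0.549 = 0.942940
P(easy paper | high score, lucky question selection, strong preparation) = 0.532530/0.942940 ≈ 0.565

P(easy paper | high score, lucky question selection, strong preparation) ≈ 0.565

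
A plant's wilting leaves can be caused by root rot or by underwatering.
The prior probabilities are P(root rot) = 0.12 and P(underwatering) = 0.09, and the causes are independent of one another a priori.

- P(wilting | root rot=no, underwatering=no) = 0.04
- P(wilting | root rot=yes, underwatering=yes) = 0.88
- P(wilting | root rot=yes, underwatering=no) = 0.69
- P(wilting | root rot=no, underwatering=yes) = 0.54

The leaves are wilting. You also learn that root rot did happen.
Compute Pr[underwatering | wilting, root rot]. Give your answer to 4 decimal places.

Pr[underwatering | wilting, root rot] ≈ 0.1120

Enumerate both values of underwatering and weight by the priors:
  P(wilting | root rot) = 0.69×0.91 + 0.88×0.09
        = 0.627900 + 0.079200 = 0.707100
Keeping only the underwatering-present terms gives 0.079200, so
  P(underwatering | wilting, root rot) = 0.079200 / 0.707100 ≈ 0.1120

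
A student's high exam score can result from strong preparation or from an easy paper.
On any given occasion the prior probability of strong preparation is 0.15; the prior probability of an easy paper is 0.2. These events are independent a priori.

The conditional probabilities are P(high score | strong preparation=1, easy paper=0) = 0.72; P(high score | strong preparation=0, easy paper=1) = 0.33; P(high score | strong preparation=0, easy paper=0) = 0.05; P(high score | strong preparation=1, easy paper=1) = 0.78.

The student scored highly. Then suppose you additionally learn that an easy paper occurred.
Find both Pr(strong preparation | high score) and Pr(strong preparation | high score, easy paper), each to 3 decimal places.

Pr(strong preparation | high score) ≈ 0.549; Pr(strong preparation | high score, easy paper) ≈ 0.294

Sum P(high score|·) weighted by the priors over the 4 (strong preparation, easy paper) configurations:
  P(high score) = 0.05·0.85·0.8 + 0.33·0.85·0.2 + 0.72·0.15·0.8 + 0.78·0.15·0.2
        = 0.034000 + 0.056100 + 0.086400 + 0.023400 = 0.199900
Keeping only the strong preparation-present terms gives 0.109800, so
  P(strong preparation | high score) = 0.109800 / 0.199900 ≈ 0.549

Now also conditioning on easy paper=true:
Weight on strong preparation=true, given the evidence: 0.78·0.15 = 0.117000
Normalizer over all consistent configurations: 0.33·0.85 + 0.78·0.15 = 0.397500
Posterior = 0.117000 / 0.397500 ≈ 0.294
This is intercausal reasoning (explaining away): once easy paper accounts for the high score, strong preparation becomes less likely.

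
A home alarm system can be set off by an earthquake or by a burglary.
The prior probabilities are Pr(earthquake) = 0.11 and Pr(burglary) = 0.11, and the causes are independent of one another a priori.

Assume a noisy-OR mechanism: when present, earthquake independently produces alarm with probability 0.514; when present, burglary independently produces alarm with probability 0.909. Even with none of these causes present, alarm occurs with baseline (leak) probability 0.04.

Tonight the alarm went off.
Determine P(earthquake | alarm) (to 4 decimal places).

P(earthquake | alarm) ≈ 0.3452

Under noisy-OR, P(alarm | causes) = 1 − (1−0.04)·∏(1−qᵢ) over the active causes.
Numerator (weight on configurations with earthquake): 0.052224 + 0.011586 = 0.063810
The normalizing constant is 0.04·0.89·0.89 + 0.91264·0.89·0.11 + 0.53344·0.11·0.89 + 0.957543·0.11·0.11 = 0.184841
Posterior = 0.063810 / 0.184841 ≈ 0.3452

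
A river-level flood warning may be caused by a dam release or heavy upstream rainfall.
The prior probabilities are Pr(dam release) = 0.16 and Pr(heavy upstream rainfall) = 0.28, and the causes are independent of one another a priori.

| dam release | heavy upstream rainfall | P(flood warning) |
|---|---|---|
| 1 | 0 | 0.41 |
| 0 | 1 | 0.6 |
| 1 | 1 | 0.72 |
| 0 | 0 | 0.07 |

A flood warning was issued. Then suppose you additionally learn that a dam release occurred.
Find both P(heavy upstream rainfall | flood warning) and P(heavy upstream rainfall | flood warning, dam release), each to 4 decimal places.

Numerator (weight on configurations with heavy upstream rainfall): 0.141120 + 0.032256 = 0.173376
The normalizing constant is 0.07·0.84·0.72 + 0.6·0.84·0.28 + 0.41·0.16·0.72 + 0.72·0.16·0.28 = 0.262944
Posterior = 0.173376 / 0.262944 ≈ 0.6594

With the extra evidence:
By total probability over both values of heavy upstream rainfall:
  P(flood warning | dam release) = 0.41*0.72 + 0.72*0.28
        = 0.295200 + 0.201600 = 0.496800
The terms with heavy upstream rainfall present sum to 0.201600, so
  P(heavy upstream rainfall | flood warning, dam release) = 0.201600 / 0.496800 ≈ 0.4058

P(heavy upstream rainfall | flood warning) ≈ 0.6594; P(heavy upstream rainfall | flood warning, dam release) ≈ 0.4058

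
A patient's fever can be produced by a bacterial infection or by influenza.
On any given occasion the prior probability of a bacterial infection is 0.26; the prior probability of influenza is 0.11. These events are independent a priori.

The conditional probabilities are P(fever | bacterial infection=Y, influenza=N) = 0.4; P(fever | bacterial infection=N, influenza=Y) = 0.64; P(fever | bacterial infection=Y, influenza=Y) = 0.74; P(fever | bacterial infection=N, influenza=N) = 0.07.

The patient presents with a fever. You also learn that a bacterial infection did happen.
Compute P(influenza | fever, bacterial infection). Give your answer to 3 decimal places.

Enumerate both values of influenza and weight by the priors:
  P(fever | bacterial infection) = 0.4×0.89 + 0.74×0.11
        = 0.356000 + 0.081400 = 0.437400
The terms with influenza present sum to 0.081400, so
  P(influenza | fever, bacterial infection) = 0.081400 / 0.437400 ≈ 0.186

P(influenza | fever, bacterial infection) ≈ 0.186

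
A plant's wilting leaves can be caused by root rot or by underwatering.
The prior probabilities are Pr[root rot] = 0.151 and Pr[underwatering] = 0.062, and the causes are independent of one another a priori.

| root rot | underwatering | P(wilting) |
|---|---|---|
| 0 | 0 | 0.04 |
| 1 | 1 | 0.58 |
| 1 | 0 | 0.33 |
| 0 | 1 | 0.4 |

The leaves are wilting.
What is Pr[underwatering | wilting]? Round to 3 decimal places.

By total probability over the 4 (root rot, underwatering) configurations:
  P(wilting) = 0.04*0.849*0.938 + 0.4*0.849*0.062 + 0.33*0.151*0.938 + 0.58*0.151*0.062
        = 0.031854 + 0.021055 + 0.046741 + 0.005430 = 0.105080
The terms with underwatering present sum to 0.026485, so
  P(underwatering | wilting) = 0.026485 / 0.105080 ≈ 0.252

Pr[underwatering | wilting] ≈ 0.252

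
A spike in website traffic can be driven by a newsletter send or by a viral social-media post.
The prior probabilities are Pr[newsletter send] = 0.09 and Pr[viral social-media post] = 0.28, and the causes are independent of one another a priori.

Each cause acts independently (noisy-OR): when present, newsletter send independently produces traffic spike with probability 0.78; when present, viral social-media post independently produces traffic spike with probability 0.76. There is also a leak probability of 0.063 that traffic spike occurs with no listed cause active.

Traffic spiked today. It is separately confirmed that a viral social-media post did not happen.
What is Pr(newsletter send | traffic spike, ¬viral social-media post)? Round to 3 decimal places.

Under noisy-OR, P(traffic spike | causes) = 1 − (1−0.063)·∏(1−qᵢ) over the active causes.
P(traffic spike | ¬viral social-media post) = 0.063·0.91 + 0.79386·0.09 = 0.057330 + 0.071447 = 0.128777
The newsletter send-present share is 0.79386·0.09 = 0.071447.
P(newsletter send | traffic spike, ¬viral social-media post) = 0.071447 / 0.128777 ≈ 0.555

Pr(newsletter send | traffic spike, ¬viral social-media post) ≈ 0.555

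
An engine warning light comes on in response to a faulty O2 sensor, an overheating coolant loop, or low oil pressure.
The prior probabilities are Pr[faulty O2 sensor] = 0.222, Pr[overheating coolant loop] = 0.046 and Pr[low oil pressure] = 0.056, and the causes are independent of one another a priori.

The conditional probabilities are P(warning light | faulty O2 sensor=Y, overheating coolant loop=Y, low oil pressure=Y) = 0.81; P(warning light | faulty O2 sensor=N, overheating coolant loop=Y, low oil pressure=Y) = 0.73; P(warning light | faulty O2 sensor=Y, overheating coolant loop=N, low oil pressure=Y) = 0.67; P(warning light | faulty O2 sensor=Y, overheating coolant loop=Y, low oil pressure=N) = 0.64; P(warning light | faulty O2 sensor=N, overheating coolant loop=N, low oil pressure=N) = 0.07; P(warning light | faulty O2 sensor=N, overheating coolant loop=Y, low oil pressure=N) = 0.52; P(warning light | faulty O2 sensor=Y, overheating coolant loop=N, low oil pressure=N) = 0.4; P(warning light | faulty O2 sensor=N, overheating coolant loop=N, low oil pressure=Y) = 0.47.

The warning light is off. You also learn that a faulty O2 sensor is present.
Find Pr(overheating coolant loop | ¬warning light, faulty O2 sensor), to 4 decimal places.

Pr(overheating coolant loop | ¬warning light, faulty O2 sensor) ≈ 0.0281

By total probability over the 4 (overheating coolant loop, low oil pressure) configurations:
  P(¬warning light | faulty O2 sensor) = 0.6*0.954*0.944 + 0.33*0.954*0.056 + 0.36*0.046*0.944 + 0.19*0.046*0.056
        = 0.540346 + 0.017630 + 0.015633 + 0.000489 = 0.574098
Keeping only the overheating coolant loop-present terms gives 0.016122, so
  P(overheating coolant loop | ¬warning light, faulty O2 sensor) = 0.016122 / 0.574098 ≈ 0.0281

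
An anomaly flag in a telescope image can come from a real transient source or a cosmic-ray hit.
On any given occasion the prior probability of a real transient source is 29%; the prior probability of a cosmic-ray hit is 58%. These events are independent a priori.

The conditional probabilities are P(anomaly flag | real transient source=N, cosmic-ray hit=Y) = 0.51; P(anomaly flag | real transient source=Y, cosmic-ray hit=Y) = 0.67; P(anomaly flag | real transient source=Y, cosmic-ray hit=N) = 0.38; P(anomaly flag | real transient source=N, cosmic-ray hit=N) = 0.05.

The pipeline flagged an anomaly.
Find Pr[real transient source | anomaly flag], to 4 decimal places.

Pr[real transient source | anomaly flag] ≈ 0.4141

For the numerator, keep only real transient source=true terms: 0.046284 + 0.112694 = 0.158978
Denominator P(anomaly flag): 0.05*0.71*0.42 + 0.51*0.71*0.58 + 0.38*0.29*0.42 + 0.67*0.29*0.58 = 0.383906
Posterior = 0.158978 / 0.383906 ≈ 0.4141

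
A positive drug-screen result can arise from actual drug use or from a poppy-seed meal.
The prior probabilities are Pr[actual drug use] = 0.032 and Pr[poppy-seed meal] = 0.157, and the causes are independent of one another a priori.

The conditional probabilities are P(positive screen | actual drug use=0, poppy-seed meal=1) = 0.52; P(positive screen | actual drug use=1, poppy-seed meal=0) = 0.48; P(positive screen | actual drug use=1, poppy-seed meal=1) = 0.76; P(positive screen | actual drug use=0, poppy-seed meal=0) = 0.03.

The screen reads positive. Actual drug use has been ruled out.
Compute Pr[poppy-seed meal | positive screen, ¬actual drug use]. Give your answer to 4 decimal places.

Pr[poppy-seed meal | positive screen, ¬actual drug use] ≈ 0.7635

By total probability over both values of poppy-seed meal:
  P(positive screen | ¬actual drug use) = 0.03×0.843 + 0.52×0.157
        = 0.025290 + 0.081640 = 0.106930
Configurations with poppy-seed meal contribute 0.081640, so
  P(poppy-seed meal | positive screen, ¬actual drug use) = 0.081640 / 0.106930 ≈ 0.7635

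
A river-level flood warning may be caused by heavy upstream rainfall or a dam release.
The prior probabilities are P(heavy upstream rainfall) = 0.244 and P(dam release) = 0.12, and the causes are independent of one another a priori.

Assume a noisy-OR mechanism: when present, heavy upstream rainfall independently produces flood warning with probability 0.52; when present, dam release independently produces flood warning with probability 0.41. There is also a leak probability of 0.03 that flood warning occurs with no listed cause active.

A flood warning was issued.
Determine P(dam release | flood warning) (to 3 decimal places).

Under noisy-OR, P(flood warning | causes) = 1 − (1−0.03)·∏(1−qᵢ) over the active causes.
Weight on dam release=true, given the evidence: 0.038801 + 0.021237 = 0.060038
Denominator P(flood warning): 0.03×0.756×0.88 + 0.4277×0.756×0.12 + 0.5344×0.244×0.88 + 0.725296×0.244×0.12 = 0.194742
Posterior = 0.060038 / 0.194742 ≈ 0.308

P(dam release | flood warning) ≈ 0.308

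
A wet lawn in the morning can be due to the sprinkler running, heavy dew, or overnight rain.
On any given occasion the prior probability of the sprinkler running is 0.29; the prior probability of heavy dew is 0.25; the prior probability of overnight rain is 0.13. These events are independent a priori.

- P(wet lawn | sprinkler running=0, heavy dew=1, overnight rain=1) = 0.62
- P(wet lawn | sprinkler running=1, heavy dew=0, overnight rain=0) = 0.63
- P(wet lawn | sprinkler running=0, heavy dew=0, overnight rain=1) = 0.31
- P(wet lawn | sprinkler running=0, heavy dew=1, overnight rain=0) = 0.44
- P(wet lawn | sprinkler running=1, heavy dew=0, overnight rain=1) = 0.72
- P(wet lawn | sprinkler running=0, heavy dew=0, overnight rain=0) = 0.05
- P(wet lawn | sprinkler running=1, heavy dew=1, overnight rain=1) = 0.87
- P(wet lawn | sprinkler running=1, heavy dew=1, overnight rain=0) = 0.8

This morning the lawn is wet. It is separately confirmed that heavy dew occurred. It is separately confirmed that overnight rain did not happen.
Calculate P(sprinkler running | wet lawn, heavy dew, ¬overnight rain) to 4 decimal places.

By total probability over both values of sprinkler running:
  P(wet lawn | heavy dew, ¬overnight rain) = 0.44*0.71 + 0.8*0.29
        = 0.312400 + 0.232000 = 0.544400
Keeping only the sprinkler running-present terms gives 0.232000, so
  P(sprinkler running | wet lawn, heavy dew, ¬overnight rain) = 0.232000 / 0.544400 ≈ 0.4262

P(sprinkler running | wet lawn, heavy dew, ¬overnight rain) ≈ 0.4262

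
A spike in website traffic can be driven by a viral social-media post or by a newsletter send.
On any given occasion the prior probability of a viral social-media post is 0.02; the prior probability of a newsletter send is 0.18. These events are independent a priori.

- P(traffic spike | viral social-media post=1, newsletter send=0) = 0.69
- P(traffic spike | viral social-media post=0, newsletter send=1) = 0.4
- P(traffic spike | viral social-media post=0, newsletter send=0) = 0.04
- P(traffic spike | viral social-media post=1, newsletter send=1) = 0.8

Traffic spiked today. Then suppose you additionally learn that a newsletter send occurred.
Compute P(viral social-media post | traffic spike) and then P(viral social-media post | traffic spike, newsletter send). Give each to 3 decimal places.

P(viral social-media post | traffic spike) ≈ 0.121; P(viral social-media post | traffic spike, newsletter send) ≈ 0.039

Weight on viral social-media post=true, given the evidence: 0.011316 + 0.002880 = 0.014196
The normalizing constant is 0.04*0.98*0.82 + 0.4*0.98*0.18 + 0.69*0.02*0.82 + 0.8*0.02*0.18 = 0.116900
Posterior = 0.014196 / 0.116900 ≈ 0.121

Now condition on the additional information:
P(traffic spike | newsletter send) = 0.4*0.98 + 0.8*0.02 = 0.392000 + 0.016000 = 0.408000
Restricting to configurations with viral social-media post present: 0.8*0.02 = 0.016000.
Hence the posterior is 0.016000/0.408000 ≈ 0.039.
This is intercausal reasoning (explaining away): once newsletter send accounts for the traffic spike, viral social-media post becomes less likely.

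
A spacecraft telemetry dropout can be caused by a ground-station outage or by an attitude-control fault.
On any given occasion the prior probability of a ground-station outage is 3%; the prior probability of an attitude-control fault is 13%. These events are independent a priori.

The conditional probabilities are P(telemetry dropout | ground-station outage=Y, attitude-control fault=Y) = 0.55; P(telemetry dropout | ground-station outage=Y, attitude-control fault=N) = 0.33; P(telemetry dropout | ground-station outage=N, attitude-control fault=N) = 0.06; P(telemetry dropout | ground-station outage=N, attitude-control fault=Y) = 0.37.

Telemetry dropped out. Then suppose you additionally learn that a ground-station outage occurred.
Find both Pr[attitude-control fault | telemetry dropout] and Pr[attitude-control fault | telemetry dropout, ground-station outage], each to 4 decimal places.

P(telemetry dropout) = 0.06·0.97·0.87 + 0.37·0.97·0.13 + 0.33·0.03·0.87 + 0.55·0.03·0.13 = 0.050634 + 0.046657 + 0.008613 + 0.002145 = 0.108049
Of this, 0.048802 comes from 0.046657 + 0.002145 (the attitude-control fault=true cases).
Hence the posterior is 0.048802/0.108049 ≈ 0.4517.

Now also conditioning on ground-station outage=true:
Enumerate both values of attitude-control fault and weight by the priors:
  P(telemetry dropout | ground-station outage) = 0.33*0.87 + 0.55*0.13
        = 0.287100 + 0.071500 = 0.358600
Configurations with attitude-control fault contribute 0.071500, so
  P(attitude-control fault | telemetry dropout, ground-station outage) = 0.071500 / 0.358600 ≈ 0.1994

Pr[attitude-control fault | telemetry dropout] ≈ 0.4517; Pr[attitude-control fault | telemetry dropout, ground-station outage] ≈ 0.1994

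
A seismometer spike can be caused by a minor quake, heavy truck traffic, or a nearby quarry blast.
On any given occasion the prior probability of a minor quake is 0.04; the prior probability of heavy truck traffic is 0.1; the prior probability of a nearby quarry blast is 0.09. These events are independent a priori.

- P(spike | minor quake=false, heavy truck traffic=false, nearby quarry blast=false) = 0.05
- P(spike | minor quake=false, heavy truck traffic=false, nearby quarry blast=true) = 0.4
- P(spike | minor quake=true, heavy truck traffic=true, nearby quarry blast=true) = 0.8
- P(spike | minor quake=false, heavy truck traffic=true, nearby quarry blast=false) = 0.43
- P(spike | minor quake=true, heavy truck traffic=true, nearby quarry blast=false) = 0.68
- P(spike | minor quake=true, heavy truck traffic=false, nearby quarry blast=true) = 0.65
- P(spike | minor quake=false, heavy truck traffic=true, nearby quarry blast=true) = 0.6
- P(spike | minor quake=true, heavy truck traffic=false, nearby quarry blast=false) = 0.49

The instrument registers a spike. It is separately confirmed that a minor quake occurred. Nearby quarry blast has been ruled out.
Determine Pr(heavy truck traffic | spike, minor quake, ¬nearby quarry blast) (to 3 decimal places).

Pr(heavy truck traffic | spike, minor quake, ¬nearby quarry blast) ≈ 0.134

Enumerate both values of heavy truck traffic and weight by the priors:
  P(spike | minor quake, ¬nearby quarry blast) = 0.49×0.9 + 0.68×0.1
        = 0.441000 + 0.068000 = 0.509000
Keeping only the heavy truck traffic-present terms gives 0.068000, so
  P(heavy truck traffic | spike, minor quake, ¬nearby quarry blast) = 0.068000 / 0.509000 ≈ 0.134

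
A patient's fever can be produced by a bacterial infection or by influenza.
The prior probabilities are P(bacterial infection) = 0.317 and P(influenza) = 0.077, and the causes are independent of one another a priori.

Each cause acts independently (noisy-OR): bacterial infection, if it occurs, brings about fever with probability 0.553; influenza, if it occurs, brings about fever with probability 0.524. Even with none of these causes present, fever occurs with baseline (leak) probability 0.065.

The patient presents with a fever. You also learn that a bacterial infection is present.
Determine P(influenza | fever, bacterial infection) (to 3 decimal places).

P(influenza | fever, bacterial infection) ≈ 0.103

Under noisy-OR, P(fever | causes) = 1 − (1−0.065)·∏(1−qᵢ) over the active causes.
Sum P(fever|·) weighted by the priors over both values of influenza:
  P(fever | bacterial infection) = 0.582055·0.923 + 0.801058·0.077
        = 0.537237 + 0.061681 = 0.598918
Keeping only the influenza-present terms gives 0.061681, so
  P(influenza | fever, bacterial infection) = 0.061681 / 0.598918 ≈ 0.103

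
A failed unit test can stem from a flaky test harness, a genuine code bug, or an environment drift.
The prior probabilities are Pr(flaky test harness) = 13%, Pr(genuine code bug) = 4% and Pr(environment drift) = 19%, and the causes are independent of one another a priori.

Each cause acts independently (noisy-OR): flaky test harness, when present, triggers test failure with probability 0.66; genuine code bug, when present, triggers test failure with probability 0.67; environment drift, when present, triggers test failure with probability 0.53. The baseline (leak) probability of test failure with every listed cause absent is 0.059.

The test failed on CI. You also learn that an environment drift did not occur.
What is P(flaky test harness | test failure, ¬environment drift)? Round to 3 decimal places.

P(flaky test harness | test failure, ¬environment drift) ≈ 0.550

Under noisy-OR, P(test failure | causes) = 1 − (1−0.059)·∏(1−qᵢ) over the active causes.
P(test failure | ¬environment drift) = 0.059·0.87·0.96 + 0.68947·0.87·0.04 + 0.68006·0.13·0.96 + 0.89442·0.13·0.04 = 0.049277 + 0.023994 + 0.084871 + 0.004651 = 0.162793
The flaky test harness-present share is 0.084871 + 0.004651 = 0.089522.
P(flaky test harness | test failure, ¬environment drift) = 0.089522 / 0.162793 ≈ 0.550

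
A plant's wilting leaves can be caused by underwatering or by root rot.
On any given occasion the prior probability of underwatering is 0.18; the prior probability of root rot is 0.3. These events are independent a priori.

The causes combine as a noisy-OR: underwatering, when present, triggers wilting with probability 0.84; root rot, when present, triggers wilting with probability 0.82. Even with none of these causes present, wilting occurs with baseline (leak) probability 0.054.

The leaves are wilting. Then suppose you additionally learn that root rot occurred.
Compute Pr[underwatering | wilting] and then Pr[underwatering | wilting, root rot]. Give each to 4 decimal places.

Pr[underwatering | wilting] ≈ 0.4041; Pr[underwatering | wilting, root rot] ≈ 0.2047

Under noisy-OR, P(wilting | causes) = 1 − (1−0.054)·∏(1−qᵢ) over the active causes.
For the numerator, keep only underwatering=true terms: 0.106929 + 0.052529 = 0.159458
Denominator P(wilting): 0.054×0.82×0.7 + 0.82972×0.82×0.3 + 0.84864×0.18×0.7 + 0.972755×0.18×0.3 = 0.394565
Posterior = 0.159458 / 0.394565 ≈ 0.4041

Now also conditioning on root rot=true:
For the numerator, keep only underwatering=true terms: 0.972755·0.18 = 0.175096
Denominator P(wilting | root rot): 0.82972·0.82 + 0.972755·0.18 = 0.855466
Posterior = 0.175096 / 0.855466 ≈ 0.2047
Conditioning on root rot lowers the posterior on underwatering: the classic explaining-away effect in a common-effect structure.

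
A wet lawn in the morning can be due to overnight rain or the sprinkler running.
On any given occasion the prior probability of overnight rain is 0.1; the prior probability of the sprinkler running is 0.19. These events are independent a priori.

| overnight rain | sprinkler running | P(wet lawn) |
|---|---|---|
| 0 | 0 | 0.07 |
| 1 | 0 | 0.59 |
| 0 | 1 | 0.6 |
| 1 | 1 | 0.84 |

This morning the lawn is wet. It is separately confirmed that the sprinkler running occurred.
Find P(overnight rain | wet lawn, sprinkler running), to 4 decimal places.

For the numerator, keep only overnight rain=true terms: 0.84×0.1 = 0.084000
The normalizing constant is 0.6×0.9 + 0.84×0.1 = 0.624000
P(overnight rain | wet lawn, sprinkler running) = 0.084000/0.624000 ≈ 0.1346

P(overnight rain | wet lawn, sprinkler running) ≈ 0.1346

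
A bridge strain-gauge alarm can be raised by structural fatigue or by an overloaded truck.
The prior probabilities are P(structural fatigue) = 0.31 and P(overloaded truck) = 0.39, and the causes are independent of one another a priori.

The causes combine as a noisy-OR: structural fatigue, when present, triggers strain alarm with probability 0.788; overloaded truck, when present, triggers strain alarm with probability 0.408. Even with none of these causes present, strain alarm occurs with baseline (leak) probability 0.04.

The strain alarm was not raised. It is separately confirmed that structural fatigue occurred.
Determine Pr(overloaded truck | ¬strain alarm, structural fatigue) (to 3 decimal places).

Pr(overloaded truck | ¬strain alarm, structural fatigue) ≈ 0.275

Under noisy-OR, P(strain alarm | causes) = 1 − (1−0.04)·∏(1−qᵢ) over the active causes.
Numerator (weight on configurations with overloaded truck): 0.120484×0.39 = 0.046989
The normalizing constant is 0.20352×0.61 + 0.120484×0.39 = 0.171136
P(overloaded truck | ¬strain alarm, structural fatigue) = 0.046989/0.171136 ≈ 0.275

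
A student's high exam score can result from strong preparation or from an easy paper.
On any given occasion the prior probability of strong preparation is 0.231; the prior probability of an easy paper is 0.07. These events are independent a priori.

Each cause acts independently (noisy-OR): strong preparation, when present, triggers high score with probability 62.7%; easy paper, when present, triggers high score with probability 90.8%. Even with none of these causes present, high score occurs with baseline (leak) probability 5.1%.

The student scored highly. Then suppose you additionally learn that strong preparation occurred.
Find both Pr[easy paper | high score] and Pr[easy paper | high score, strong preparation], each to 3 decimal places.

Pr[easy paper | high score] ≈ 0.270; Pr[easy paper | high score, strong preparation] ≈ 0.101

Under noisy-OR, P(high score | causes) = 1 − (1−0.051)·∏(1−qᵢ) over the active causes.
Enumerate the 4 (strong preparation, easy paper) configurations and weight by the priors:
  P(high score) = 0.051·0.769·0.93 + 0.912692·0.769·0.07 + 0.646023·0.231·0.93 + 0.967434·0.231·0.07
        = 0.036474 + 0.049130 + 0.138785 + 0.015643 = 0.240032
Configurations with easy paper contribute 0.064773, so
  P(easy paper | high score) = 0.064773 / 0.240032 ≈ 0.270

Now also conditioning on strong preparation=true:
P(high score | strong preparation) = 0.646023*0.93 + 0.967434*0.07 = 0.600801 + 0.067720 = 0.668521
The easy paper-present share is 0.967434*0.07 = 0.067720.
P(easy paper | high score, strong preparation) = 0.067720 / 0.668521 ≈ 0.101
— strong preparation explains away the evidence for easy paper.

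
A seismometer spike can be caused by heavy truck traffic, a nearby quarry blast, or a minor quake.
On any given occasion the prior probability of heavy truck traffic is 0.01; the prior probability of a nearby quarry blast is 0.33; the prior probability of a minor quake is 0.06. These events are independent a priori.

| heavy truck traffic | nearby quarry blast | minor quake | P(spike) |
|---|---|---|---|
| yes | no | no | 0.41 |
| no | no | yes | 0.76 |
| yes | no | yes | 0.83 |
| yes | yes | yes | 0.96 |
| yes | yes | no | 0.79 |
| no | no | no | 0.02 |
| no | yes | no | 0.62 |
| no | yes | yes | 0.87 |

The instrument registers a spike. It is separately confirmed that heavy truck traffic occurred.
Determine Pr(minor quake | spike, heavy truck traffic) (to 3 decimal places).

Pr(minor quake | spike, heavy truck traffic) ≈ 0.094

Sum P(spike|·) weighted by the priors over the 4 (nearby quarry blast, minor quake) configurations:
  P(spike | heavy truck traffic) = 0.41*0.67*0.94 + 0.83*0.67*0.06 + 0.79*0.33*0.94 + 0.96*0.33*0.06
        = 0.258218 + 0.033366 + 0.245058 + 0.019008 = 0.555650
Configurations with minor quake contribute 0.052374, so
  P(minor quake | spike, heavy truck traffic) = 0.052374 / 0.555650 ≈ 0.094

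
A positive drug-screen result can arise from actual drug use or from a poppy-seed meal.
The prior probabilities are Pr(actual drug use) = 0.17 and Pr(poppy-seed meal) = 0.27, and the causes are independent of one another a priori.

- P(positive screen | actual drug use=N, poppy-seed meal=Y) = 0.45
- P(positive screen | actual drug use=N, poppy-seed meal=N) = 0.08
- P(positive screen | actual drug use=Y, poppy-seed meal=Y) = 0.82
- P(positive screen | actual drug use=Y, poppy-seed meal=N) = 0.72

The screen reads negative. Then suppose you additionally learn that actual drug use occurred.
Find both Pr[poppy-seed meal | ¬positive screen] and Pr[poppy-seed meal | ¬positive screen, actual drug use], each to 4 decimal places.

Pr[poppy-seed meal | ¬positive screen] ≈ 0.1817; Pr[poppy-seed meal | ¬positive screen, actual drug use] ≈ 0.1921

Sum P(¬positive screen|·) weighted by the priors over the 4 (actual drug use, poppy-seed meal) configurations:
  P(¬positive screen) = 0.92·0.83·0.73 + 0.55·0.83·0.27 + 0.28·0.17·0.73 + 0.18·0.17·0.27
        = 0.557428 + 0.123255 + 0.034748 + 0.008262 = 0.723693
Configurations with poppy-seed meal contribute 0.131517, so
  P(poppy-seed meal | ¬positive screen) = 0.131517 / 0.723693 ≈ 0.1817

With the extra evidence:
Sum P(¬positive screen|·) weighted by the priors over both values of poppy-seed meal:
  P(¬positive screen | actual drug use) = 0.28·0.73 + 0.18·0.27
        = 0.204400 + 0.048600 = 0.253000
The terms with poppy-seed meal present sum to 0.048600, so
  P(poppy-seed meal | ¬positive screen, actual drug use) = 0.048600 / 0.253000 ≈ 0.1921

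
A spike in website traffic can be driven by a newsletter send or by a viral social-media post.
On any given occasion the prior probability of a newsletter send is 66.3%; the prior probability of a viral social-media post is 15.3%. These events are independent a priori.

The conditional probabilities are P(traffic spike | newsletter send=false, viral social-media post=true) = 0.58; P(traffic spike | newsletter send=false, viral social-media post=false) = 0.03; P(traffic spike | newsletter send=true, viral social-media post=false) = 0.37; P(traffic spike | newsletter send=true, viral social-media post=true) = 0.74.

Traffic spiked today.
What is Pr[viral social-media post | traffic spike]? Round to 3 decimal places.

P(traffic spike) = 0.03×0.337×0.847 + 0.58×0.337×0.153 + 0.37×0.663×0.847 + 0.74×0.663×0.153 = 0.008563 + 0.029905 + 0.207778 + 0.075065 = 0.321311
Restricting to configurations with viral social-media post present: 0.029905 + 0.075065 = 0.104970.
So P(viral social-media post | traffic spike) = 0.104970/0.321311 ≈ 0.327.

Pr[viral social-media post | traffic spike] ≈ 0.327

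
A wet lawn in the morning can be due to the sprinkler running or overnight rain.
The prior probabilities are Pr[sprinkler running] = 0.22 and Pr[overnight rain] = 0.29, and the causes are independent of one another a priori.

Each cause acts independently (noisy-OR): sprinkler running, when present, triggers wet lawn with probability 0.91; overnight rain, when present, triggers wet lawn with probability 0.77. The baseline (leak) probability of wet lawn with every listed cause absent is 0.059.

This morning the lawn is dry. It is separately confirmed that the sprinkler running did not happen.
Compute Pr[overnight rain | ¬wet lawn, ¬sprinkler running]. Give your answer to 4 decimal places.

Under noisy-OR, P(wet lawn | causes) = 1 − (1−0.059)·∏(1−qᵢ) over the active causes.
P(¬wet lawn | ¬sprinkler running) = 0.941×0.71 + 0.21643×0.29 = 0.668110 + 0.062765 = 0.730875
The overnight rain-present share is 0.21643×0.29 = 0.062765.
Hence the posterior is 0.062765/0.730875 ≈ 0.0859.

Pr[overnight rain | ¬wet lawn, ¬sprinkler running] ≈ 0.0859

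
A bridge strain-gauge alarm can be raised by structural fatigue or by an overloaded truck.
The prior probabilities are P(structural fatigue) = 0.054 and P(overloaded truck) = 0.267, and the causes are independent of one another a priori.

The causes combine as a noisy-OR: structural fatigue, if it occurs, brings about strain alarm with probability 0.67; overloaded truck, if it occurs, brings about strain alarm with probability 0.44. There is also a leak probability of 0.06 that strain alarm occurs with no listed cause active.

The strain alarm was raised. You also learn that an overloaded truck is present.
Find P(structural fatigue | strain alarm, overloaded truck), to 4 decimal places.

Under noisy-OR, P(strain alarm | causes) = 1 − (1−0.06)·∏(1−qᵢ) over the active causes.
P(strain alarm | overloaded truck) = 0.4736×0.946 + 0.826288×0.054 = 0.448026 + 0.044620 = 0.492646
Restricting to configurations with structural fatigue present: 0.826288×0.054 = 0.044620.
Hence the posterior is 0.044620/0.492646 ≈ 0.0906.

P(structural fatigue | strain alarm, overloaded truck) ≈ 0.0906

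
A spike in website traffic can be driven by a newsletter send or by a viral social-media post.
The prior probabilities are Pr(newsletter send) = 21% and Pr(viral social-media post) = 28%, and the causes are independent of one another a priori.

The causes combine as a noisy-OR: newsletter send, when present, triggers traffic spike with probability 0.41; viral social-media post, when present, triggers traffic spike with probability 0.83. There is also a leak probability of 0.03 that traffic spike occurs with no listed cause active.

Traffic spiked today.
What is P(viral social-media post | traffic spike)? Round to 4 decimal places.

P(viral social-media post | traffic spike) ≈ 0.7442

Under noisy-OR, P(traffic spike | causes) = 1 − (1−0.03)·∏(1−qᵢ) over the active causes.
By total probability over the 4 (newsletter send, viral social-media post) configurations:
  P(traffic spike) = 0.03×0.79×0.72 + 0.8351×0.79×0.28 + 0.4277×0.21×0.72 + 0.902709×0.21×0.28
        = 0.017064 + 0.184724 + 0.064668 + 0.053079 = 0.319535
The terms with viral social-media post present sum to 0.237803, so
  P(viral social-media post | traffic spike) = 0.237803 / 0.319535 ≈ 0.7442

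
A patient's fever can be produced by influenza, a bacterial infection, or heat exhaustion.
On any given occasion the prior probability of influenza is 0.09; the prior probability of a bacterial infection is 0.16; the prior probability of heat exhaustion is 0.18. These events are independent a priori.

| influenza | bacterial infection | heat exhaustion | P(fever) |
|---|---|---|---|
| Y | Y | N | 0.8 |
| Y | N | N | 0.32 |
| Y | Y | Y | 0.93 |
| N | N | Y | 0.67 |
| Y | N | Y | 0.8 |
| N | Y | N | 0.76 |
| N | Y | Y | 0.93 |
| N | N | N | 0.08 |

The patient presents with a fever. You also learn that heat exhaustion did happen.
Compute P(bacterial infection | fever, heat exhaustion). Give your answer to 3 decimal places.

P(bacterial infection | fever, heat exhaustion) ≈ 0.206

Weight on bacterial infection=true, given the evidence: 0.135408 + 0.013392 = 0.148800
Denominator P(fever | heat exhaustion): 0.67×0.91×0.84 + 0.93×0.91×0.16 + 0.8×0.09×0.84 + 0.93×0.09×0.16 = 0.721428
P(bacterial infection | fever, heat exhaustion) = 0.148800/0.721428 ≈ 0.206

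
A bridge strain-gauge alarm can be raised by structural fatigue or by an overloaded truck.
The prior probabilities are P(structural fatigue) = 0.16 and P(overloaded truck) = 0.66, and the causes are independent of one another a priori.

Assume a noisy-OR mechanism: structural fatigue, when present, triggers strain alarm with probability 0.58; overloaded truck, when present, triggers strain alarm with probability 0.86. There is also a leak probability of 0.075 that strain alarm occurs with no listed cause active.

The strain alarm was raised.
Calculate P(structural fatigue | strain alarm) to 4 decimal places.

P(structural fatigue | strain alarm) ≈ 0.2089

Under noisy-OR, P(strain alarm | causes) = 1 − (1−0.075)·∏(1−qᵢ) over the active causes.
Weight on structural fatigue=true, given the evidence: 0.033266 + 0.099856 = 0.133122
Normalizer over all consistent configurations: 0.075·0.84·0.34 + 0.8705·0.84·0.66 + 0.6115·0.16·0.34 + 0.94561·0.16·0.66 = 0.637147
Posterior = 0.133122 / 0.637147 ≈ 0.2089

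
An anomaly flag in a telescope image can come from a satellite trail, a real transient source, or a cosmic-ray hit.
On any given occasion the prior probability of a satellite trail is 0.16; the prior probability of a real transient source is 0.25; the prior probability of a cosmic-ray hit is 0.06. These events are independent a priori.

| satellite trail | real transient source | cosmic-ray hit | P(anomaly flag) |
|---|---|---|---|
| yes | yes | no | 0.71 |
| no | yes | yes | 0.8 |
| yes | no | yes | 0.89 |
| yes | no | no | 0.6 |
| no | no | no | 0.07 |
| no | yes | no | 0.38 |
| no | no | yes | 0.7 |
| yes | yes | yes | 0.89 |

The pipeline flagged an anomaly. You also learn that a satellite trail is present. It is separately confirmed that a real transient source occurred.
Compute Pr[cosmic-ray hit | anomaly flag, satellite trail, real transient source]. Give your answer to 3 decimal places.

Pr[cosmic-ray hit | anomaly flag, satellite trail, real transient source] ≈ 0.074

P(anomaly flag | satellite trail, real transient source) = 0.71×0.94 + 0.89×0.06 = 0.667400 + 0.053400 = 0.720800
Restricting to configurations with cosmic-ray hit present: 0.89×0.06 = 0.053400.
P(cosmic-ray hit | anomaly flag, satellite trail, real transient source) = 0.053400 / 0.720800 ≈ 0.074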